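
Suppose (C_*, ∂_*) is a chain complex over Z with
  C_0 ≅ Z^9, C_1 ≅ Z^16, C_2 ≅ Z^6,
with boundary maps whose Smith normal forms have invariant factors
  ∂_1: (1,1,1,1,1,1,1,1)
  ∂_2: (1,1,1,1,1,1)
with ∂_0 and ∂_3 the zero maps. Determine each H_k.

H_0 ≅ Z,  H_1 ≅ Z^2,  H_2 = 0.

H_0: b_0 = 9 − 0 − 8 = 1; torsion from ∂_1 factors > 1: none. So H_0 ≅ Z.
H_1: b_1 = 16 − 8 − 6 = 2; torsion from ∂_2 factors > 1: none. So H_1 ≅ Z^2.
H_2: b_2 = 6 − 6 − 0 = 0; torsion from ∂_3 factors > 1: none. So H_2 ≅ 0.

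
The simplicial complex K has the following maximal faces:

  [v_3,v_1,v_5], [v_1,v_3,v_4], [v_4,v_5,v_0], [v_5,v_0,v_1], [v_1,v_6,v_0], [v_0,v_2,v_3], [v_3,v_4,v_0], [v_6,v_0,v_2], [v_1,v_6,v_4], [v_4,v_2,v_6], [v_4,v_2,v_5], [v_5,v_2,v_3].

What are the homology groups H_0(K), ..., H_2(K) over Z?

We work with the vertex ordering v_0 < v_1 < v_2 < v_3 < v_4 < v_5 < v_6. The simplices of K, each written with vertices in increasing order, are:

  0-simplices (7): [v_0], [v_1], [v_2], [v_3], [v_4], [v_5], [v_6]
  1-simplices (18): (18 of them)
  2-simplices (12): (12 of them)

Hence C_0 ≅ Z^7, C_1 ≅ Z^18, C_2 ≅ Z^12.

The boundary map ∂_1: C_1 → C_0 is given by ∂[p,q] = [q] − [p]. For instance
  ∂[v_0,v_3] = [v_3] − [v_0].
As a 7×18 matrix over Z this has rank 6, with invariant factors (1,1,1,1,1,1).

∂_2: C_2 → C_1 acts by ∂[p,q,r] = [q,r] − [p,r] + [p,q]. For instance
  ∂[v_0,v_4,v_5] = [v_4,v_5] − [v_0,v_5] + [v_0,v_4],
  ∂[v_1,v_4,v_6] = [v_4,v_6] − [v_1,v_6] + [v_1,v_4].
The 18×12 boundary matrix has rank 12 and Smith normal form diag(1,1,1,1,1,1,1,1,1,1,1,2).

Computing H_k = (kernel of ∂_k) / (image of ∂_{k+1}):

  H_0: rank C_0 − rank ∂_1 = 7 − 6 = 1, and the invariant factors of ∂_1 are all 1, so H_0 = Z.
  H_1: rank ker ∂_1 − rank ∂_2 = (18 − 6) − 12 = 0, and ∂_2 has invariant factor 2 > 1, so H_1 = Z/2.
  H_2: rank ker ∂_2 − rank ∂_3 = (12 − 12) − 0 = 0, and there is no ∂_3, so H_2 = 0.

As a check, the Euler characteristic is 7 − 18 + 12 = 1, which agrees with 1 − 0 + 0 = 1.

H_0 ≅ Z,  H_1 ≅ Z/2,  H_2 = 0.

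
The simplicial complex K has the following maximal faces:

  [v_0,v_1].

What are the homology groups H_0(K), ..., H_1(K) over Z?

K has 2 vertices, 1 edge.
rank ∂_0 = 0, rank ∂_1 = 1 ⇒ b_0 = 2 − 0 − 1 = 1; all invariant factors of ∂_1 are 1 so no torsion. So H_0 = Z.
rank ∂_1 = 1, rank ∂_2 = 0 ⇒ b_1 = 1 − 1 − 0 = 0. So H_1 = 0.

H_0 ≅ Z,  H_1 = 0.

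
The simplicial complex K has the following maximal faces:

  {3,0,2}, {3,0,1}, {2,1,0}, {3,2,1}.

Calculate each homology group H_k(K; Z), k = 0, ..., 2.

Take the total order 0 < 1 < 2 < 3 on the vertex set. Then K (dimension 2) consists of the simplices:

  0-simplices (4): [0], [1], [2], [3]
  1-simplices (6): [0,1], [0,2], [0,3], [1,2], [1,3], [2,3]
  2-simplices (4): [0,1,2], [0,1,3], [0,2,3], [1,2,3]

giving chain groups C_0 ≅ Z^4, C_1 ≅ Z^6, C_2 ≅ Z^4.

Boundary ∂_1: C_1 → C_0 is given by ∂[p,q] = [q] − [p]. For instance
  ∂[1,2] = [2] − [1].
This gives a 4×6 integer matrix of rank 3; reducing to Smith normal form yields diagonal entries (1,1,1).

The boundary map ∂_2: C_2 → C_1 sends each 2-simplex [p,q,r] to [q,r] − [p,r] + [p,q]. For instance
  ∂[0,2,3] = [2,3] − [0,3] + [0,2],
  ∂[0,1,3] = [1,3] − [0,3] + [0,1].
The 6×4 boundary matrix has rank 3 and Smith normal form diag(1,1,1).

Computing H_k = (kernel of ∂_k) / (image of ∂_{k+1}):

  H_0: rank C_0 − rank ∂_1 = 4 − 3 = 1, and the invariant factors of ∂_1 are all 1, so H_0 ≅ Z.
  H_1: rank ker ∂_1 − rank ∂_2 = (6 − 3) − 3 = 0, and the invariant factors of ∂_2 are all 1, so H_1 ≅ 0.
  H_2: rank ker ∂_2 − rank ∂_3 = (4 − 3) − 0 = 1, and there is no ∂_3, so H_2 ≅ Z.

H_0 ≅ Z,  H_1 = 0,  H_2 ≅ Z.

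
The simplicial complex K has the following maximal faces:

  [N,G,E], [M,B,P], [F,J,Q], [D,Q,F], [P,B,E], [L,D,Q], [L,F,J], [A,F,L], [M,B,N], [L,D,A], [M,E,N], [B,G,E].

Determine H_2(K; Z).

H_2 ≅ 0.

K has 12 vertices, 24 edges, 12 triangles.
rank ∂_2 = 12, rank ∂_3 = 0 ⇒ b_2 = 12 − 12 − 0 = 0. So H_2 ≅ 0.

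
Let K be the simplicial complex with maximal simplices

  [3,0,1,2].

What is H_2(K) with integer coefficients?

H_2 = 0.

K has 4 vertices, 6 edges, 4 triangles, 1 3-simplex.
rank ∂_2 = 3, rank ∂_3 = 1 ⇒ b_2 = 4 − 3 − 1 = 0; all invariant factors of ∂_3 are 1 so no torsion. So H_2 = 0.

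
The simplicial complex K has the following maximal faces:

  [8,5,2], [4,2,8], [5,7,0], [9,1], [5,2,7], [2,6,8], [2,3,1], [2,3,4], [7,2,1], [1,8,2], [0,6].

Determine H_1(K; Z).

We work with the vertex ordering 0 < 1 < 2 < 3 < 4 < 5 < 6 < 7 < 8 < 9. The simplices of K, each written with vertices in increasing order, are:

  0-simplices (10): [0], [1], [2], [3], [4], [5], [6], [7], [8], [9]
  1-simplices (19): [0,5], [0,6], [0,7], [1,2], [1,3], [1,7], [1,8], [1,9], [2,3], [2,4], [2,5], [2,6], [2,7], [2,8], [3,4], [4,8], [5,7], [5,8], [6,8]
  2-simplices (9): [0,5,7], [1,2,3], [1,2,7], [1,2,8], [2,3,4], [2,4,8], [2,5,7], [2,5,8], [2,6,8]

so the chain groups are C_0 ≅ Z^10, C_1 ≅ Z^19, C_2 ≅ Z^9.

The boundary map ∂_1: C_1 → C_0 maps an edge to its endpoints' difference, ∂[p,q] = q − p. For instance
  ∂[1,8] = [8] − [1].
The 10×19 boundary matrix has rank 9 and Smith normal form diag(1,1,1,1,1,1,1,1,1).

The boundary map ∂_2: C_2 → C_1 acts by ∂[p,q,r] = [q,r] − [p,r] + [p,q]. For instance
  ∂[1,2,7] = [2,7] − [1,7] + [1,2],
  ∂[2,4,8] = [4,8] − [2,8] + [2,4].
As a 19×9 matrix over Z this has rank 9, with invariant factors (1,1,1,1,1,1,1,1,1).

From H_k ≅ ker(∂_k) / im(∂_{k+1}) we obtain:

  H_1: rank ker ∂_1 − rank ∂_2 = (19 − 9) − 9 = 1, and the invariant factors of ∂_2 are all 1, so H_1 ≅ Z.

H_1 ≅ Z.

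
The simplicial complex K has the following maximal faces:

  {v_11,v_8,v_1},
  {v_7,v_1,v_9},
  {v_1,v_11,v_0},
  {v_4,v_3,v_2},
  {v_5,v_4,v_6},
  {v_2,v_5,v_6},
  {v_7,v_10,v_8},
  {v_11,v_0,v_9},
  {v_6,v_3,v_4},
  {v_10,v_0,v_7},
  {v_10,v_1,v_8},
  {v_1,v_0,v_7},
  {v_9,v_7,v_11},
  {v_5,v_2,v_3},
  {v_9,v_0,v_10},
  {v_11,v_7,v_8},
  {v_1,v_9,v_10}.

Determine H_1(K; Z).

We work with the vertex ordering v_0 < v_1 < v_2 < v_3 < v_4 < v_5 < v_6 < v_7 < v_8 < v_9 < v_10 < v_11. The simplices of K, each written with vertices in increasing order, are:

  0-simplices (12): [v_0], [v_1], [v_2], [v_3], [v_4], [v_5], [v_6], [v_7], [v_8], [v_9], [v_10], [v_11]
  1-simplices (28): (28 of them)
  2-simplices (17): (17 of them)

Hence C_0 ≅ Z^12, C_1 ≅ Z^28, C_2 ≅ Z^17.

∂_1: C_1 → C_0 sends each edge [p,q] (with p < q) to q − p.
The 12×28 boundary matrix has rank 10 and Smith normal form diag(1,1,1,1,1,1,1,1,1,1).

∂_2: C_2 → C_1 sends each 2-simplex [p,q,r] to [q,r] − [p,r] + [p,q]. For instance
  ∂[v_7,v_8,v_11] = [v_8,v_11] − [v_7,v_11] + [v_7,v_8],
  ∂[v_0,v_9,v_10] = [v_9,v_10] − [v_0,v_10] + [v_0,v_9].
As a 28×17 matrix over Z this has rank 17, with invariant factors (1,1,1,1,1,1,1,1,1,1,1,1,1,1,1,1,2).

From H_k ≅ ker(∂_k) / im(∂_{k+1}) we obtain:

  H_1: rank ker ∂_1 − rank ∂_2 = (28 − 10) − 17 = 1, and ∂_2 has invariant factor 2 > 1, so H_1 = Z ⊕ Z/2.

(K is a triangulation of the disjoint union of the real projective plane RP^2 and the Möbius band.)

H_1 ≅ Z ⊕ Z/2.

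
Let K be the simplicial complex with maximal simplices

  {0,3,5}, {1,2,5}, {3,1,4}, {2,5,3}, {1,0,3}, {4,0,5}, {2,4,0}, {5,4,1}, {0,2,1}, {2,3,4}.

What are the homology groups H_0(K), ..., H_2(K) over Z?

We work with the vertex ordering 0 < 1 < 2 < 3 < 4 < 5. The simplices of K, each written with vertices in increasing order, are:

  0-simplices (6): [0], [1], [2], [3], [4], [5]
  1-simplices (15): [0,1], [0,2], [0,3], [0,4], [0,5], [1,2], [1,3], [1,4], [1,5], [2,3], [2,4], [2,5], [3,4], [3,5], [4,5]
  2-simplices (10): [0,1,2], [0,1,3], [0,2,4], [0,3,5], [0,4,5], [1,2,5], [1,3,4], [1,4,5], [2,3,4], [2,3,5]

so the chain groups are C_0 ≅ Z^6, C_1 ≅ Z^15, C_2 ≅ Z^10.

∂_1: C_1 → C_0 is given by ∂[p,q] = [q] − [p].
The 6×15 boundary matrix has rank 5 and Smith normal form diag(1,1,1,1,1).

∂_2: C_2 → C_1 maps a triangle to the signed sum of its edges. For instance
  ∂[0,4,5] = [4,5] − [0,5] + [0,4],
  ∂[1,3,4] = [3,4] − [1,4] + [1,3].
As a 15×10 matrix over Z this has rank 10, with invariant factors (1,1,1,1,1,1,1,1,1,2).

From H_k ≅ ker(∂_k) / im(∂_{k+1}) we obtain:

  H_0: rank C_0 − rank ∂_1 = 6 − 5 = 1, and the invariant factors of ∂_1 are all 1, so H_0 = Z.
  H_1: rank ker ∂_1 − rank ∂_2 = (15 − 5) − 10 = 0, and ∂_2 has invariant factor 2 > 1, so H_1 = Z/2.
  H_2: rank ker ∂_2 − rank ∂_3 = (10 − 10) − 0 = 0, and there is no ∂_3, so H_2 = 0.

As a check, the Euler characteristic is 6 − 15 + 10 = 1, which agrees with 1 − 0 + 0 = 1.

H_0 = Z,  H_1 = Z/2,  H_2 = 0.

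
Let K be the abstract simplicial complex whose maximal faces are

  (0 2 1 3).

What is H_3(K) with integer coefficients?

H_3 ≅ 0.

Fix the vertex order 0 < 1 < 2 < 3 and write every simplex with vertices in increasing order. Then dim K = 3 and the simplices of K are:

  0-simplices (4): [0], [1], [2], [3]
  1-simplices (6): [0,1], [0,2], [0,3], [1,2], [1,3], [2,3]
  2-simplices (4): [0,1,2], [0,1,3], [0,2,3], [1,2,3]
  3-simplices (1): [0,1,2,3]

giving chain groups C_0 ≅ Z^4, C_1 ≅ Z^6, C_2 ≅ Z^4, C_3 ≅ Z^1.

The boundary map ∂_1: C_1 → C_0 maps an edge to its endpoints' difference, ∂[p,q] = q − p. For instance
  ∂[0,1] = [1] − [0].
This gives a 4×6 integer matrix of rank 3; reducing to Smith normal form yields diagonal entries (1,1,1).

∂_2: C_2 → C_1 sends each 2-simplex [p,q,r] to [q,r] − [p,r] + [p,q]. For instance
  ∂[0,1,2] = [1,2] − [0,2] + [0,1],
  ∂[1,2,3] = [2,3] − [1,3] + [1,2].
As a 6×4 matrix over Z this has rank 3, with invariant factors (1,1,1).

∂_3: C_3 → C_2 sends each 3-simplex σ to the alternating sum Σ_i (−1)^i (σ with its i-th vertex removed). For instance
  ∂[0,1,2,3] = [1,2,3] − [0,2,3] + [0,1,3] − [0,1,2].
The 4×1 boundary matrix has rank 1 and Smith normal form diag(1).

Computing H_k = (kernel of ∂_k) / (image of ∂_{k+1}):

  H_3: rank ker ∂_3 − rank ∂_4 = (1 − 1) − 0 = 0, and there is no ∂_4, so H_3 = 0.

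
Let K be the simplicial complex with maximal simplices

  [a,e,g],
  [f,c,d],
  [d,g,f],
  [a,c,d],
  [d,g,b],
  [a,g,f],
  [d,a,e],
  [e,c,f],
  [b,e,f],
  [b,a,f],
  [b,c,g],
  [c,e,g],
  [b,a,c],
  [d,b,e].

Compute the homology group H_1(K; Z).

H_1 ≅ Z^2.

Fix the vertex order a < b < c < d < e < f < g and write every simplex with vertices in increasing order. Then dim K = 2 and the simplices of K are:

  0-simplices (7): a, b, c, d, e, f, g
  1-simplices (21): ab, ac, ad, ae, af, ag, bc, bd, be, bf, bg, cd, ce, cf, cg, de, df, dg, ef, eg, fg
  2-simplices (14): abc, abf, acd, ade, aeg, afg, bcg, bde, bdg, bef, cdf, cef, ceg, dfg

giving chain groups C_0 ≅ Z^7, C_1 ≅ Z^21, C_2 ≅ Z^14.

∂_1: C_1 → C_0 is given by ∂[p,q] = [q] − [p]. For instance
  ∂be = e − b.
This gives a 7×21 integer matrix of rank 6; reducing to Smith normal form yields diagonal entries (1,1,1,1,1,1).

Boundary ∂_2: C_2 → C_1 acts by ∂[p,q,r] = [q,r] − [p,r] + [p,q]. For instance
  ∂abc = bc − ac + ab,
  ∂acd = cd − ad + ac.
This gives a 21×14 integer matrix of rank 13; reducing to Smith normal form yields diagonal entries (1,1,1,1,1,1,1,1,1,1,1,1,1).

Now H_k = ker ∂_k / im ∂_{k+1}, so:

  H_1: rank ker ∂_1 − rank ∂_2 = (21 − 6) − 13 = 2, and the invariant factors of ∂_2 are all 1, so H_1 = Z^2.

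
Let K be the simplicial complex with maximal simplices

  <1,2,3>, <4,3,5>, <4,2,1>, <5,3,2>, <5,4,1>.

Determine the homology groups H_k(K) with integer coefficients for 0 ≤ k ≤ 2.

Fix the vertex order 1 < 2 < 3 < 4 < 5 and write every simplex with vertices in increasing order. Then dim K = 2 and the simplices of K are:

  0-simplices (5): [1], [2], [3], [4], [5]
  1-simplices (10): [1,2], [1,3], [1,4], [1,5], [2,3], [2,4], [2,5], [3,4], [3,5], [4,5]
  2-simplices (5): [1,2,3], [1,2,4], [1,4,5], [2,3,5], [3,4,5]

so the chain groups are C_0 ≅ Z^5, C_1 ≅ Z^10, C_2 ≅ Z^5.

∂_1: C_1 → C_0 is given by ∂[p,q] = [q] − [p].
The resulting 5×10 matrix has rank 4, and its Smith normal form has invariant factors (1,1,1,1).

Boundary ∂_2: C_2 → C_1 sends each 2-simplex [p,q,r] to [q,r] − [p,r] + [p,q]. For instance
  ∂[1,2,3] = [2,3] − [1,3] + [1,2],
  ∂[1,4,5] = [4,5] − [1,5] + [1,4].
The 10×5 boundary matrix has rank 5 and Smith normal form diag(1,1,1,1,1).

Computing H_k = (kernel of ∂_k) / (image of ∂_{k+1}):

  H_0: rank C_0 − rank ∂_1 = 5 − 4 = 1, and the invariant factors of ∂_1 are all 1, so H_0 = Z.
  H_1: rank ker ∂_1 − rank ∂_2 = (10 − 4) − 5 = 1, and the invariant factors of ∂_2 are all 1, so H_1 = Z.
  H_2: rank ker ∂_2 − rank ∂_3 = (5 − 5) − 0 = 0, and there is no ∂_3, so H_2 = 0.

H_0 ≅ Z,  H_1 ≅ Z,  H_2 = 0.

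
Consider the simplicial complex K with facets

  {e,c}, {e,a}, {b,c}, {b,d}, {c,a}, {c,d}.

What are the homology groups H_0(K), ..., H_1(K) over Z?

Take the total order a < b < c < d < e on the vertex set. Then K (dimension 1) consists of the simplices:

  0-simplices (5): a, b, c, d, e
  1-simplices (6): ac, ae, bc, bd, cd, ce

Hence C_0 ≅ Z^5, C_1 ≅ Z^6.

The boundary map ∂_1: C_1 → C_0 sends each edge [p,q] (with p < q) to q − p. For instance
  ∂ac = c − a.
The resulting 5×6 matrix has rank 4, and its Smith normal form has invariant factors (1,1,1,1).

Computing H_k = (kernel of ∂_k) / (image of ∂_{k+1}):

  H_0: rank C_0 − rank ∂_1 = 5 − 4 = 1, and the invariant factors of ∂_1 are all 1, so H_0 = Z.
  H_1: rank ker ∂_1 − rank ∂_2 = (6 − 4) − 0 = 2, and there is no ∂_2, so H_1 = Z^2.

H_0 ≅ Z,  H_1 ≅ Z^2.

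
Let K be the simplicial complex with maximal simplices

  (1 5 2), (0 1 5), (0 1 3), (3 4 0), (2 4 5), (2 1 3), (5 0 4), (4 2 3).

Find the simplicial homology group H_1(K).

H_1 ≅ 0.

Fix the vertex order 0 < 1 < 2 < 3 < 4 < 5 and write every simplex with vertices in increasing order. Then dim K = 2 and the simplices of K are:

  0-simplices (6): [0], [1], [2], [3], [4], [5]
  1-simplices (12): [0,1], [0,3], [0,4], [0,5], [1,2], [1,3], [1,5], [2,3], [2,4], [2,5], [3,4], [4,5]
  2-simplices (8): [0,1,3], [0,1,5], [0,3,4], [0,4,5], [1,2,3], [1,2,5], [2,3,4], [2,4,5]

so the chain groups are C_0 ≅ Z^6, C_1 ≅ Z^12, C_2 ≅ Z^8.

The boundary map ∂_1: C_1 → C_0 maps an edge to its endpoints' difference, ∂[p,q] = q − p. For instance
  ∂[0,3] = [3] − [0].
This gives a 6×12 integer matrix of rank 5; reducing to Smith normal form yields diagonal entries (1,1,1,1,1).

∂_2: C_2 → C_1 sends each 2-simplex [p,q,r] to [q,r] − [p,r] + [p,q]. For instance
  ∂[2,4,5] = [4,5] − [2,5] + [2,4],
  ∂[1,2,5] = [2,5] − [1,5] + [1,2].
The 12×8 boundary matrix has rank 7 and Smith normal form diag(1,1,1,1,1,1,1).

Now H_k = ker ∂_k / im ∂_{k+1}, so:

  H_1: rank ker ∂_1 − rank ∂_2 = (12 − 5) − 7 = 0, and the invariant factors of ∂_2 are all 1, so H_1 = 0.

(K is a triangulation of the 2-sphere S^2.)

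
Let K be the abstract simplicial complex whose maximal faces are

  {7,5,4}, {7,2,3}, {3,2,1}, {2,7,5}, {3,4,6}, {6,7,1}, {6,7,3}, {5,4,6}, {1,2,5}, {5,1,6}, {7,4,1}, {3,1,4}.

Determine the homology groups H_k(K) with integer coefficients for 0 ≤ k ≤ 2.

H_0 = Z,  H_1 = Z/2,  H_2 = 0.

Take the total order 1 < 2 < 3 < 4 < 5 < 6 < 7 on the vertex set. Then K (dimension 2) consists of the simplices:

  0-simplices (7): [1], [2], [3], [4], [5], [6], [7]
  1-simplices (18): [1,2], [1,3], [1,4], [1,5], [1,6], [1,7], [2,3], [2,5], [2,7], [3,4], [3,6], [3,7], [4,5], [4,6], [4,7], [5,6], [5,7], [6,7]
  2-simplices (12): [1,2,3], [1,2,5], [1,3,4], [1,4,7], [1,5,6], [1,6,7], [2,3,7], [2,5,7], [3,4,6], [3,6,7], [4,5,6], [4,5,7]

so the chain groups are C_0 ≅ Z^7, C_1 ≅ Z^18, C_2 ≅ Z^12.

∂_1: C_1 → C_0 maps an edge to its endpoints' difference, ∂[p,q] = q − p. For instance
  ∂[2,5] = [5] − [2].
The 7×18 boundary matrix has rank 6 and Smith normal form diag(1,1,1,1,1,1).

The boundary map ∂_2: C_2 → C_1 sends each 2-simplex [p,q,r] to [q,r] − [p,r] + [p,q]. For instance
  ∂[4,5,7] = [5,7] − [4,7] + [4,5],
  ∂[2,5,7] = [5,7] − [2,7] + [2,5].
This gives a 18×12 integer matrix of rank 12; reducing to Smith normal form yields diagonal entries (1,1,1,1,1,1,1,1,1,1,1,2).

From H_k ≅ ker(∂_k) / im(∂_{k+1}) we obtain:

  H_0: rank C_0 − rank ∂_1 = 7 − 6 = 1, and the invariant factors of ∂_1 are all 1, so H_0 = Z.
  H_1: rank ker ∂_1 − rank ∂_2 = (18 − 6) − 12 = 0, and ∂_2 has invariant factor 2 > 1, so H_1 = Z/2.
  H_2: rank ker ∂_2 − rank ∂_3 = (12 − 12) − 0 = 0, and there is no ∂_3, so H_2 = 0.

As a check, the Euler characteristic is 7 − 18 + 12 = 1, which agrees with 1 − 0 + 0 = 1.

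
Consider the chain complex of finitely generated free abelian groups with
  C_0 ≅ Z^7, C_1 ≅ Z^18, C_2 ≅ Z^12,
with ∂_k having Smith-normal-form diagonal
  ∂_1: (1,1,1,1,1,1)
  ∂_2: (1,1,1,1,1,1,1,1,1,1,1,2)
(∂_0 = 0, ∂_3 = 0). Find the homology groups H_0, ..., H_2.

H_0 ≅ Z,  H_1 ≅ Z/2,  H_2 = 0.

H_0: b_0 = 7 − 0 − 6 = 1; torsion from ∂_1 factors > 1: none. So H_0 ≅ Z.
H_1: b_1 = 18 − 6 − 12 = 0; torsion from ∂_2 factors > 1: [2]. So H_1 ≅ Z/2.
H_2: b_2 = 12 − 12 − 0 = 0; torsion from ∂_3 factors > 1: none. So H_2 ≅ 0.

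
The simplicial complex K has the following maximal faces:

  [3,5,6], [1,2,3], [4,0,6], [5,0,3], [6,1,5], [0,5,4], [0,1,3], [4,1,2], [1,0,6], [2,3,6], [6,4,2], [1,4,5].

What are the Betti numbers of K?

Order the vertices as 0 < 1 < 2 < 3 < 4 < 5 < 6. Listing each simplex with vertices in this order, K has dimension 2 with simplices:

  0-simplices (7): [0], [1], [2], [3], [4], [5], [6]
  1-simplices (18): [0,1], [0,3], [0,4], [0,5], [0,6], [1,2], [1,3], [1,4], [1,5], [1,6], [2,3], [2,4], [2,6], [3,5], [3,6], [4,5], [4,6], [5,6]
  2-simplices (12): [0,1,3], [0,1,6], [0,3,5], [0,4,5], [0,4,6], [1,2,3], [1,2,4], [1,4,5], [1,5,6], [2,3,6], [2,4,6], [3,5,6]

giving chain groups C_0 ≅ Z^7, C_1 ≅ Z^18, C_2 ≅ Z^12.

Boundary ∂_1: C_1 → C_0 is given by ∂[p,q] = [q] − [p].
The resulting 7×18 matrix has rank 6, and its Smith normal form has invariant factors (1,1,1,1,1,1).

Boundary ∂_2: C_2 → C_1 acts by ∂[p,q,r] = [q,r] − [p,r] + [p,q]. For instance
  ∂[0,4,5] = [4,5] − [0,5] + [0,4],
  ∂[1,2,3] = [2,3] − [1,3] + [1,2].
The 18×12 boundary matrix has rank 12 and Smith normal form diag(1,1,1,1,1,1,1,1,1,1,1,2).

Reading off H_k = ker ∂_k / im ∂_{k+1}:

  H_0: rank C_0 − rank ∂_1 = 7 − 6 = 1, and the invariant factors of ∂_1 are all 1, so H_0 ≅ Z.
  H_1: rank ker ∂_1 − rank ∂_2 = (18 − 6) − 12 = 0, and ∂_2 has invariant factor 2 > 1, so H_1 ≅ Z/2.
  H_2: rank ker ∂_2 − rank ∂_3 = (12 − 12) − 0 = 0, and there is no ∂_3, so H_2 ≅ 0.

Hence the Betti numbers are b_0 = 1, b_1 = 0, b_2 = 0.

b_0 = 1, b_1 = 0, b_2 = 0.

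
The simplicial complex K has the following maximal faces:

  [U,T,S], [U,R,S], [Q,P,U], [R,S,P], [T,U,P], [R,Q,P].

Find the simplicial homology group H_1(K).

We work with the vertex ordering P < Q < R < S < T < U. The simplices of K, each written with vertices in increasing order, are:

  0-simplices (6): P, Q, R, S, T, U
  1-simplices (12): PQ, PR, PS, PT, PU, QR, QU, RS, RU, ST, SU, TU
  2-simplices (6): PQR, PQU, PRS, PTU, RSU, STU

giving chain groups C_0 ≅ Z^6, C_1 ≅ Z^12, C_2 ≅ Z^6.

∂_1: C_1 → C_0 sends each edge [p,q] (with p < q) to q − p. For instance
  ∂QR = R − Q.
As a 6×12 matrix over Z this has rank 5, with invariant factors (1,1,1,1,1).

∂_2: C_2 → C_1 maps a triangle to the signed sum of its edges. For instance
  ∂PQU = QU − PU + PQ,
  ∂PQR = QR − PR + PQ.
The 12×6 boundary matrix has rank 6 and Smith normal form diag(1,1,1,1,1,1).

Now H_k = ker ∂_k / im ∂_{k+1}, so:

  H_1: rank ker ∂_1 − rank ∂_2 = (12 − 5) − 6 = 1, and the invariant factors of ∂_2 are all 1, so H_1 = Z.

H_1 ≅ Z.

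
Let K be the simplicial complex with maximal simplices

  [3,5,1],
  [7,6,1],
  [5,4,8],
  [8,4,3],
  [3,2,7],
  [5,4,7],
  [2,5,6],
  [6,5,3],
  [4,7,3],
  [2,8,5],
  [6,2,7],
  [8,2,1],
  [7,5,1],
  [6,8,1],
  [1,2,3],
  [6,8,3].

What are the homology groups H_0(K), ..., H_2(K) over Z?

K has 8 vertices, 24 edges, 16 triangles.
rank ∂_0 = 0, rank ∂_1 = 7 ⇒ b_0 = 8 − 0 − 7 = 1; all invariant factors of ∂_1 are 1 so no torsion. So H_0 ≅ Z.
rank ∂_1 = 7, rank ∂_2 = 15 ⇒ b_1 = 24 − 7 − 15 = 2; all invariant factors of ∂_2 are 1 so no torsion. So H_1 ≅ Z^2.
rank ∂_2 = 15, rank ∂_3 = 0 ⇒ b_2 = 16 − 15 − 0 = 1. So H_2 ≅ Z.

H_0 = Z,  H_1 = Z^2,  H_2 = Z.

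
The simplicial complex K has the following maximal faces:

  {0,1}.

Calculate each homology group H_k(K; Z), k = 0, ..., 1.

H_0 ≅ Z,  H_1 = 0.

Take the total order 0 < 1 on the vertex set. Then K (dimension 1) consists of the simplices:

  0-simplices (2): [0], [1]
  1-simplices (1): [0,1]

Hence C_0 ≅ Z^2, C_1 ≅ Z^1.

∂_1: C_1 → C_0 maps an edge to its endpoints' difference, ∂[p,q] = q − p.
This gives a 2×1 integer matrix of rank 1; reducing to Smith normal form yields diagonal entries (1).

Now H_k = ker ∂_k / im ∂_{k+1}, so:

  H_0: rank C_0 − rank ∂_1 = 2 − 1 = 1, and the invariant factors of ∂_1 are all 1, so H_0 = Z.
  H_1: rank ker ∂_1 − rank ∂_2 = (1 − 1) − 0 = 0, and there is no ∂_2, so H_1 = 0.

(K is a triangulation of the 1-simplex.)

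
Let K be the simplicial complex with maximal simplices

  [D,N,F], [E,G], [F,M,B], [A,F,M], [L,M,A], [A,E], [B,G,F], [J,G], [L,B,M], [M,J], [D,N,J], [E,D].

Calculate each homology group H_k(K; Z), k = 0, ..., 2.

H_0 ≅ Z,  H_1 ≅ Z^4,  H_2 = 0.

Order the vertices as A < B < D < E < F < G < J < L < M < N. Listing each simplex with vertices in this order, K has dimension 2 with simplices:

  0-simplices (10): A, B, D, E, F, G, J, L, M, N
  1-simplices (20): AE, AF, AL, AM, BF, BG, BL, BM, DE, DF, DJ, DN, EG, FG, FM, FN, GJ, JM, JN, LM
  2-simplices (7): AFM, ALM, BFG, BFM, BLM, DFN, DJN

giving chain groups C_0 ≅ Z^10, C_1 ≅ Z^20, C_2 ≅ Z^7.

The boundary map ∂_1: C_1 → C_0 is given by ∂[p,q] = [q] − [p]. For instance
  ∂AM = M − A.
The 10×20 boundary matrix has rank 9 and Smith normal form diag(1,1,1,1,1,1,1,1,1).

Boundary ∂_2: C_2 → C_1 maps a triangle to the signed sum of its edges. For instance
  ∂BFM = FM − BM + BF,
  ∂BFG = FG − BG + BF.
This gives a 20×7 integer matrix of rank 7; reducing to Smith normal form yields diagonal entries (1,1,1,1,1,1,1).

Now H_k = ker ∂_k / im ∂_{k+1}, so:

  H_0: rank C_0 − rank ∂_1 = 10 − 9 = 1, and the invariant factors of ∂_1 are all 1, so H_0 = Z.
  H_1: rank ker ∂_1 − rank ∂_2 = (20 − 9) − 7 = 4, and the invariant factors of ∂_2 are all 1, so H_1 = Z^4.
  H_2: rank ker ∂_2 − rank ∂_3 = (7 − 7) − 0 = 0, and there is no ∂_3, so H_2 = 0.

As a check, the Euler characteristic is 10 − 20 + 7 = -3, which agrees with 1 − 4 + 0 = -3.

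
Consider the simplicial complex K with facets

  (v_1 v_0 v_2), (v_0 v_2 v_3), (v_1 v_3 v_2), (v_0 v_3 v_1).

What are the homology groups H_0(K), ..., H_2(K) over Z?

Fix the vertex order v_0 < v_1 < v_2 < v_3 and write every simplex with vertices in increasing order. Then dim K = 2 and the simplices of K are:

  0-simplices (4): [v_0], [v_1], [v_2], [v_3]
  1-simplices (6): [v_0,v_1], [v_0,v_2], [v_0,v_3], [v_1,v_2], [v_1,v_3], [v_2,v_3]
  2-simplices (4): [v_0,v_1,v_2], [v_0,v_1,v_3], [v_0,v_2,v_3], [v_1,v_2,v_3]

giving chain groups C_0 ≅ Z^4, C_1 ≅ Z^6, C_2 ≅ Z^4.

Boundary ∂_1: C_1 → C_0 is given by ∂[p,q] = [q] − [p]. For instance
  ∂[v_0,v_3] = [v_3] − [v_0].
As a 4×6 matrix over Z this has rank 3, with invariant factors (1,1,1).

∂_2: C_2 → C_1 maps a triangle to the signed sum of its edges. For instance
  ∂[v_0,v_2,v_3] = [v_2,v_3] − [v_0,v_3] + [v_0,v_2],
  ∂[v_1,v_2,v_3] = [v_2,v_3] − [v_1,v_3] + [v_1,v_2].
The 6×4 boundary matrix has rank 3 and Smith normal form diag(1,1,1).

Computing H_k = (kernel of ∂_k) / (image of ∂_{k+1}):

  H_0: rank C_0 − rank ∂_1 = 4 − 3 = 1, and the invariant factors of ∂_1 are all 1, so H_0 ≅ Z.
  H_1: rank ker ∂_1 − rank ∂_2 = (6 − 3) − 3 = 0, and the invariant factors of ∂_2 are all 1, so H_1 ≅ 0.
  H_2: rank ker ∂_2 − rank ∂_3 = (4 − 3) − 0 = 1, and there is no ∂_3, so H_2 ≅ Z.

As a check, the Euler characteristic is 4 − 6 + 4 = 2, which agrees with 1 − 0 + 1 = 2.

H_0 = Z,  H_1 = 0,  H_2 = Z.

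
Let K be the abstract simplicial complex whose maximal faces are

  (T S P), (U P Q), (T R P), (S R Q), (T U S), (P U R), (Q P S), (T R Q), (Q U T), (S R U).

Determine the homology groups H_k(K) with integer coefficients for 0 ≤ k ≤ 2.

We work with the vertex ordering P < Q < R < S < T < U. The simplices of K, each written with vertices in increasing order, are:

  0-simplices (6): P, Q, R, S, T, U
  1-simplices (15): PQ, PR, PS, PT, PU, QR, QS, QT, QU, RS, RT, RU, ST, SU, TU
  2-simplices (10): PQS, PQU, PRT, PRU, PST, QRS, QRT, QTU, RSU, STU

Hence C_0 ≅ Z^6, C_1 ≅ Z^15, C_2 ≅ Z^10.

The boundary map ∂_1: C_1 → C_0 maps an edge to its endpoints' difference, ∂[p,q] = q − p. For instance
  ∂PT = T − P.
As a 6×15 matrix over Z this has rank 5, with invariant factors (1,1,1,1,1).

Boundary ∂_2: C_2 → C_1 acts by ∂[p,q,r] = [q,r] − [p,r] + [p,q]. For instance
  ∂PRT = RT − PT + PR,
  ∂PST = ST − PT + PS.
This gives a 15×10 integer matrix of rank 10; reducing to Smith normal form yields diagonal entries (1,1,1,1,1,1,1,1,1,2).

Computing H_k = (kernel of ∂_k) / (image of ∂_{k+1}):

  H_0: rank C_0 − rank ∂_1 = 6 − 5 = 1, and the invariant factors of ∂_1 are all 1, so H_0 ≅ Z.
  H_1: rank ker ∂_1 − rank ∂_2 = (15 − 5) − 10 = 0, and ∂_2 has invariant factor 2 > 1, so H_1 ≅ Z/2.
  H_2: rank ker ∂_2 − rank ∂_3 = (10 − 10) − 0 = 0, and there is no ∂_3, so H_2 ≅ 0.

As a check, the Euler characteristic is 6 − 15 + 10 = 1, which agrees with 1 − 0 + 0 = 1.
(K is a triangulation of the real projective plane RP^2.)

H_0 ≅ Z,  H_1 ≅ Z/2,  H_2 = 0.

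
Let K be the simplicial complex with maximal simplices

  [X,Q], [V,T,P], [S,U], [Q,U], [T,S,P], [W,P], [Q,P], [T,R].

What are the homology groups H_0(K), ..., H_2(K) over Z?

We work with the vertex ordering P < Q < R < S < T < U < V < W < X. The simplices of K, each written with vertices in increasing order, are:

  0-simplices (9): P, Q, R, S, T, U, V, W, X
  1-simplices (11): PQ, PS, PT, PV, PW, QU, QX, RT, ST, SU, TV
  2-simplices (2): PST, PTV

Hence C_0 ≅ Z^9, C_1 ≅ Z^11, C_2 ≅ Z^2.

Boundary ∂_1: C_1 → C_0 is given by ∂[p,q] = [q] − [p].
The 9×11 boundary matrix has rank 8 and Smith normal form diag(1,1,1,1,1,1,1,1).

Boundary ∂_2: C_2 → C_1 maps a triangle to the signed sum of its edges. For instance
  ∂PST = ST − PT + PS,
  ∂PTV = TV − PV + PT.
The resulting 11×2 matrix has rank 2, and its Smith normal form has invariant factors (1,1).

Now H_k = ker ∂_k / im ∂_{k+1}, so:

  H_0: rank C_0 − rank ∂_1 = 9 − 8 = 1, and the invariant factors of ∂_1 are all 1, so H_0 ≅ Z.
  H_1: rank ker ∂_1 − rank ∂_2 = (11 − 8) − 2 = 1, and the invariant factors of ∂_2 are all 1, so H_1 ≅ Z.
  H_2: rank ker ∂_2 − rank ∂_3 = (2 − 2) − 0 = 0, and there is no ∂_3, so H_2 ≅ 0.

As a check, the Euler characteristic is 9 − 11 + 2 = 0, which agrees with 1 − 1 + 0 = 0.

H_0 ≅ Z,  H_1 ≅ Z,  H_2 = 0.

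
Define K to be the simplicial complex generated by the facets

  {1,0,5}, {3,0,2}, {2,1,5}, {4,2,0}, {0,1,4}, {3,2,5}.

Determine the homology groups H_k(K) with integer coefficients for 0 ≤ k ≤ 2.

H_0 = Z,  H_1 = Z,  H_2 = 0.

Take the total order 0 < 1 < 2 < 3 < 4 < 5 on the vertex set. Then K (dimension 2) consists of the simplices:

  0-simplices (6): [0], [1], [2], [3], [4], [5]
  1-simplices (12): [0,1], [0,2], [0,3], [0,4], [0,5], [1,2], [1,4], [1,5], [2,3], [2,4], [2,5], [3,5]
  2-simplices (6): [0,1,4], [0,1,5], [0,2,3], [0,2,4], [1,2,5], [2,3,5]

so the chain groups are C_0 ≅ Z^6, C_1 ≅ Z^12, C_2 ≅ Z^6.

∂_1: C_1 → C_0 maps an edge to its endpoints' difference, ∂[p,q] = q − p. For instance
  ∂[0,1] = [1] − [0].
The 6×12 boundary matrix has rank 5 and Smith normal form diag(1,1,1,1,1).

∂_2: C_2 → C_1 sends each 2-simplex [p,q,r] to [q,r] − [p,r] + [p,q]. For instance
  ∂[1,2,5] = [2,5] − [1,5] + [1,2],
  ∂[0,2,4] = [2,4] − [0,4] + [0,2].
The 12×6 boundary matrix has rank 6 and Smith normal form diag(1,1,1,1,1,1).

Now H_k = ker ∂_k / im ∂_{k+1}, so:

  H_0: rank C_0 − rank ∂_1 = 6 − 5 = 1, and the invariant factors of ∂_1 are all 1, so H_0 ≅ Z.
  H_1: rank ker ∂_1 − rank ∂_2 = (12 − 5) − 6 = 1, and the invariant factors of ∂_2 are all 1, so H_1 ≅ Z.
  H_2: rank ker ∂_2 − rank ∂_3 = (6 − 6) − 0 = 0, and there is no ∂_3, so H_2 ≅ 0.

As a check, the Euler characteristic is 6 − 12 + 6 = 0, which agrees with 1 − 1 + 0 = 0.
(K is a triangulation of the cylinder S^1 x I.)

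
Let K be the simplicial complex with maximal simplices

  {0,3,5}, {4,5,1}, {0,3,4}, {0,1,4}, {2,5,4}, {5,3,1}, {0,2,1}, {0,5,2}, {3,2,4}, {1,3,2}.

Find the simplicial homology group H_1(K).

H_1 ≅ Z/2.

Take the total order 0 < 1 < 2 < 3 < 4 < 5 on the vertex set. Then K (dimension 2) consists of the simplices:

  0-simplices (6): [0], [1], [2], [3], [4], [5]
  1-simplices (15): [0,1], [0,2], [0,3], [0,4], [0,5], [1,2], [1,3], [1,4], [1,5], [2,3], [2,4], [2,5], [3,4], [3,5], [4,5]
  2-simplices (10): [0,1,2], [0,1,4], [0,2,5], [0,3,4], [0,3,5], [1,2,3], [1,3,5], [1,4,5], [2,3,4], [2,4,5]

Hence C_0 ≅ Z^6, C_1 ≅ Z^15, C_2 ≅ Z^10.

Boundary ∂_1: C_1 → C_0 is given by ∂[p,q] = [q] − [p]. For instance
  ∂[0,5] = [5] − [0].
As a 6×15 matrix over Z this has rank 5, with invariant factors (1,1,1,1,1).

The boundary map ∂_2: C_2 → C_1 acts by ∂[p,q,r] = [q,r] − [p,r] + [p,q]. For instance
  ∂[1,2,3] = [2,3] − [1,3] + [1,2],
  ∂[1,3,5] = [3,5] − [1,5] + [1,3].
This gives a 15×10 integer matrix of rank 10; reducing to Smith normal form yields diagonal entries (1,1,1,1,1,1,1,1,1,2).

From H_k ≅ ker(∂_k) / im(∂_{k+1}) we obtain:

  H_1: rank ker ∂_1 − rank ∂_2 = (15 − 5) − 10 = 0, and ∂_2 has invariant factor 2 > 1, so H_1 ≅ Z/2.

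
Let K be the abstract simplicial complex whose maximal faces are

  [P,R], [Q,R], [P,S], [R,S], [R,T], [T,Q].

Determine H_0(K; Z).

Fix the vertex order P < Q < R < S < T and write every simplex with vertices in increasing order. Then dim K = 1 and the simplices of K are:

  0-simplices (5): P, Q, R, S, T
  1-simplices (6): PR, PS, QR, QT, RS, RT

Hence C_0 ≅ Z^5, C_1 ≅ Z^6.

∂_1: C_1 → C_0 is given by ∂[p,q] = [q] − [p]. For instance
  ∂PS = S − P.
As a 5×6 matrix over Z this has rank 4, with invariant factors (1,1,1,1).

Now H_k = ker ∂_k / im ∂_{k+1}, so:

  H_0: rank C_0 − rank ∂_1 = 5 − 4 = 1, and the invariant factors of ∂_1 are all 1, so H_0 = Z.

H_0 ≅ Z.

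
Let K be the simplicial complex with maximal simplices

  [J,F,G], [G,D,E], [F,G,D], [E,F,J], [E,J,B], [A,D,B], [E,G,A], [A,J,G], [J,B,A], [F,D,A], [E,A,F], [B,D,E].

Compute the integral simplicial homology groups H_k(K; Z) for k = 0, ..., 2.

H_0 ≅ Z,  H_1 ≅ Z/2,  H_2 = 0.

Fix the vertex order A < B < D < E < F < G < J and write every simplex with vertices in increasing order. Then dim K = 2 and the simplices of K are:

  0-simplices (7): A, B, D, E, F, G, J
  1-simplices (18): AB, AD, AE, AF, AG, AJ, BD, BE, BJ, DE, DF, DG, EF, EG, EJ, FG, FJ, GJ
  2-simplices (12): ABD, ABJ, ADF, AEF, AEG, AGJ, BDE, BEJ, DEG, DFG, EFJ, FGJ

so the chain groups are C_0 ≅ Z^7, C_1 ≅ Z^18, C_2 ≅ Z^12.

Boundary ∂_1: C_1 → C_0 maps an edge to its endpoints' difference, ∂[p,q] = q − p.
As a 7×18 matrix over Z this has rank 6, with invariant factors (1,1,1,1,1,1).

The boundary map ∂_2: C_2 → C_1 sends each 2-simplex [p,q,r] to [q,r] − [p,r] + [p,q]. For instance
  ∂ADF = DF − AF + AD,
  ∂ABJ = BJ − AJ + AB.
The 18×12 boundary matrix has rank 12 and Smith normal form diag(1,1,1,1,1,1,1,1,1,1,1,2).

From H_k ≅ ker(∂_k) / im(∂_{k+1}) we obtain:

  H_0: rank C_0 − rank ∂_1 = 7 − 6 = 1, and the invariant factors of ∂_1 are all 1, so H_0 = Z.
  H_1: rank ker ∂_1 − rank ∂_2 = (18 − 6) − 12 = 0, and ∂_2 has invariant factor 2 > 1, so H_1 = Z/2.
  H_2: rank ker ∂_2 − rank ∂_3 = (12 − 12) − 0 = 0, and there is no ∂_3, so H_2 = 0.

(K is a triangulation of the real projective plane RP^2.)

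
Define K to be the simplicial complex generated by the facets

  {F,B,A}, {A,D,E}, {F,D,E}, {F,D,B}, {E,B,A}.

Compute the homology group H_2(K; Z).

H_2 ≅ 0.

Take the total order A < B < D < E < F on the vertex set. Then K (dimension 2) consists of the simplices:

  0-simplices (5): A, B, D, E, F
  1-simplices (10): AB, AD, AE, AF, BD, BE, BF, DE, DF, EF
  2-simplices (5): ABE, ABF, ADE, BDF, DEF

giving chain groups C_0 ≅ Z^5, C_1 ≅ Z^10, C_2 ≅ Z^5.

∂_1: C_1 → C_0 is given by ∂[p,q] = [q] − [p]. For instance
  ∂DF = F − D.
As a 5×10 matrix over Z this has rank 4, with invariant factors (1,1,1,1).

∂_2: C_2 → C_1 acts by ∂[p,q,r] = [q,r] − [p,r] + [p,q]. For instance
  ∂DEF = EF − DF + DE,
  ∂ABF = BF − AF + AB.
This gives a 10×5 integer matrix of rank 5; reducing to Smith normal form yields diagonal entries (1,1,1,1,1).

Reading off H_k = ker ∂_k / im ∂_{k+1}:

  H_2: rank ker ∂_2 − rank ∂_3 = (5 − 5) − 0 = 0, and there is no ∂_3, so H_2 ≅ 0.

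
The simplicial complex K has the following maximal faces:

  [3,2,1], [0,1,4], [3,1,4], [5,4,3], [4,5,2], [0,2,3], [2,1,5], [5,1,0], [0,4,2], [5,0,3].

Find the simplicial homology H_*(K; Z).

We work with the vertex ordering 0 < 1 < 2 < 3 < 4 < 5. The simplices of K, each written with vertices in increasing order, are:

  0-simplices (6): [0], [1], [2], [3], [4], [5]
  1-simplices (15): [0,1], [0,2], [0,3], [0,4], [0,5], [1,2], [1,3], [1,4], [1,5], [2,3], [2,4], [2,5], [3,4], [3,5], [4,5]
  2-simplices (10): [0,1,4], [0,1,5], [0,2,3], [0,2,4], [0,3,5], [1,2,3], [1,2,5], [1,3,4], [2,4,5], [3,4,5]

giving chain groups C_0 ≅ Z^6, C_1 ≅ Z^15, C_2 ≅ Z^10.

The boundary map ∂_1: C_1 → C_0 is given by ∂[p,q] = [q] − [p].
The 6×15 boundary matrix has rank 5 and Smith normal form diag(1,1,1,1,1).

Boundary ∂_2: C_2 → C_1 acts by ∂[p,q,r] = [q,r] − [p,r] + [p,q]. For instance
  ∂[0,3,5] = [3,5] − [0,5] + [0,3],
  ∂[0,1,4] = [1,4] − [0,4] + [0,1].
The 15×10 boundary matrix has rank 10 and Smith normal form diag(1,1,1,1,1,1,1,1,1,2).

Reading off H_k = ker ∂_k / im ∂_{k+1}:

  H_0: rank C_0 − rank ∂_1 = 6 − 5 = 1, and the invariant factors of ∂_1 are all 1, so H_0 = Z.
  H_1: rank ker ∂_1 − rank ∂_2 = (15 − 5) − 10 = 0, and ∂_2 has invariant factor 2 > 1, so H_1 = Z/2.
  H_2: rank ker ∂_2 − rank ∂_3 = (10 − 10) − 0 = 0, and there is no ∂_3, so H_2 = 0.

(K is a triangulation of the real projective plane RP^2.)

H_0 = Z,  H_1 = Z/2,  H_2 = 0.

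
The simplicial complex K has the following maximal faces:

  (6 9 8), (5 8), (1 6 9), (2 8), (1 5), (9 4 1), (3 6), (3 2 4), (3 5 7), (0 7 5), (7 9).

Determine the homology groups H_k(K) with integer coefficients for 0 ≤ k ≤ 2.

H_0 ≅ Z,  H_1 ≅ Z^5,  H_2 = 0.

Take the total order 0 < 1 < 2 < 3 < 4 < 5 < 6 < 7 < 8 < 9 on the vertex set. Then K (dimension 2) consists of the simplices:

  0-simplices (10): [0], [1], [2], [3], [4], [5], [6], [7], [8], [9]
  1-simplices (20): [0,5], [0,7], [1,4], [1,5], [1,6], [1,9], [2,3], [2,4], [2,8], [3,4], [3,5], [3,6], [3,7], [4,9], [5,7], [5,8], [6,8], [6,9], [7,9], [8,9]
  2-simplices (6): [0,5,7], [1,4,9], [1,6,9], [2,3,4], [3,5,7], [6,8,9]

giving chain groups C_0 ≅ Z^10, C_1 ≅ Z^20, C_2 ≅ Z^6.

Boundary ∂_1: C_1 → C_0 maps an edge to its endpoints' difference, ∂[p,q] = q − p.
The resulting 10×20 matrix has rank 9, and its Smith normal form has invariant factors (1,1,1,1,1,1,1,1,1).

Boundary ∂_2: C_2 → C_1 maps a triangle to the signed sum of its edges. For instance
  ∂[0,5,7] = [5,7] − [0,7] + [0,5],
  ∂[1,6,9] = [6,9] − [1,9] + [1,6].
This gives a 20×6 integer matrix of rank 6; reducing to Smith normal form yields diagonal entries (1,1,1,1,1,1).

From H_k ≅ ker(∂_k) / im(∂_{k+1}) we obtain:

  H_0: rank C_0 − rank ∂_1 = 10 − 9 = 1, and the invariant factors of ∂_1 are all 1, so H_0 ≅ Z.
  H_1: rank ker ∂_1 − rank ∂_2 = (20 − 9) − 6 = 5, and the invariant factors of ∂_2 are all 1, so H_1 ≅ Z^5.
  H_2: rank ker ∂_2 − rank ∂_3 = (6 − 6) − 0 = 0, and there is no ∂_3, so H_2 ≅ 0.

As a check, the Euler characteristic is 10 − 20 + 6 = -4, which agrees with 1 − 5 + 0 = -4.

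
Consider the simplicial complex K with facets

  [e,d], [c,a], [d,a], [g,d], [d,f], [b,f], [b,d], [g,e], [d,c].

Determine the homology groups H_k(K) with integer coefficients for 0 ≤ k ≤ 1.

We work with the vertex ordering a < b < c < d < e < f < g. The simplices of K, each written with vertices in increasing order, are:

  0-simplices (7): a, b, c, d, e, f, g
  1-simplices (9): ac, ad, bd, bf, cd, de, df, dg, eg

Hence C_0 ≅ Z^7, C_1 ≅ Z^9.

∂_1: C_1 → C_0 maps an edge to its endpoints' difference, ∂[p,q] = q − p. For instance
  ∂de = e − d.
This gives a 7×9 integer matrix of rank 6; reducing to Smith normal form yields diagonal entries (1,1,1,1,1,1).

Now H_k = ker ∂_k / im ∂_{k+1}, so:

  H_0: rank C_0 − rank ∂_1 = 7 − 6 = 1, and the invariant factors of ∂_1 are all 1, so H_0 = Z.
  H_1: rank ker ∂_1 − rank ∂_2 = (9 − 6) − 0 = 3, and there is no ∂_2, so H_1 = Z^3.

As a check, the Euler characteristic is 7 − 9 = -2, which agrees with 1 − 3 = -2.
(K is a triangulation of a wedge of 3 circles.)

H_0 = Z,  H_1 = Z^3.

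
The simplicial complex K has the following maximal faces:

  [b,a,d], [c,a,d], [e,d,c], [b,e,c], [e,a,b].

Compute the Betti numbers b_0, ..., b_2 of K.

b_0 = 1, b_1 = 1, b_2 = 0.

We work with the vertex ordering a < b < c < d < e. The simplices of K, each written with vertices in increasing order, are:

  0-simplices (5): a, b, c, d, e
  1-simplices (10): ab, ac, ad, ae, bc, bd, be, cd, ce, de
  2-simplices (5): abd, abe, acd, bce, cde

Hence C_0 ≅ Z^5, C_1 ≅ Z^10, C_2 ≅ Z^5.

Boundary ∂_1: C_1 → C_0 maps an edge to its endpoints' difference, ∂[p,q] = q − p. For instance
  ∂ae = e − a.
The resulting 5×10 matrix has rank 4, and its Smith normal form has invariant factors (1,1,1,1).

The boundary map ∂_2: C_2 → C_1 acts by ∂[p,q,r] = [q,r] − [p,r] + [p,q]. For instance
  ∂cde = de − ce + cd,
  ∂abd = bd − ad + ab.
The 10×5 boundary matrix has rank 5 and Smith normal form diag(1,1,1,1,1).

Reading off H_k = ker ∂_k / im ∂_{k+1}:

  H_0: rank C_0 − rank ∂_1 = 5 − 4 = 1, and the invariant factors of ∂_1 are all 1, so H_0 = Z.
  H_1: rank ker ∂_1 − rank ∂_2 = (10 − 4) − 5 = 1, and the invariant factors of ∂_2 are all 1, so H_1 = Z.
  H_2: rank ker ∂_2 − rank ∂_3 = (5 − 5) − 0 = 0, and there is no ∂_3, so H_2 = 0.

As a check, the Euler characteristic is 5 − 10 + 5 = 0, which agrees with 1 − 1 + 0 = 0.
(K is a triangulation of the Möbius band.)

Hence the Betti numbers are b_0 = 1, b_1 = 1, b_2 = 0.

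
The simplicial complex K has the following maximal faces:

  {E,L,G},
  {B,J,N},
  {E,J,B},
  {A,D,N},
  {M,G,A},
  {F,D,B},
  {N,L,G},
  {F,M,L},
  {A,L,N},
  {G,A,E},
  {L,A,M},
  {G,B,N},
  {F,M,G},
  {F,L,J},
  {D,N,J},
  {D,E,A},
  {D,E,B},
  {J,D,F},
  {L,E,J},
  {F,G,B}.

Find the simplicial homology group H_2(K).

Order the vertices as A < B < D < E < F < G < J < L < M < N. Listing each simplex with vertices in this order, K has dimension 2 with simplices:

  0-simplices (10): A, B, D, E, F, G, J, L, M, N
  1-simplices (30): AD, AE, AG, AL, AM, AN, BD, BE, BF, BG, BJ, BN, DE, DF, DJ, DN, EG, EJ, EL, FG, FJ, FL, FM, GL, GM, GN, JL, JN, LM, LN
  2-simplices (20): ADE, ADN, AEG, AGM, ALM, ALN, BDE, BDF, BEJ, BFG, BGN, BJN, DFJ, DJN, EGL, EJL, FGM, FJL, FLM, GLN

giving chain groups C_0 ≅ Z^10, C_1 ≅ Z^30, C_2 ≅ Z^20.

Boundary ∂_1: C_1 → C_0 is given by ∂[p,q] = [q] − [p]. For instance
  ∂BD = D − B.
As a 10×30 matrix over Z this has rank 9, with invariant factors (1,1,1,1,1,1,1,1,1).

Boundary ∂_2: C_2 → C_1 maps a triangle to the signed sum of its edges. For instance
  ∂AGM = GM − AM + AG,
  ∂DFJ = FJ − DJ + DF.
This gives a 30×20 integer matrix of rank 20; reducing to Smith normal form yields diagonal entries (1,1,1,1,1,1,1,1,1,1,1,1,1,1,1,1,1,1,1,2).

From H_k ≅ ker(∂_k) / im(∂_{k+1}) we obtain:

  H_2: rank ker ∂_2 − rank ∂_3 = (20 − 20) − 0 = 0, and there is no ∂_3, so H_2 = 0.

(K is a triangulation of the Klein bottle.)

H_2 ≅ 0.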